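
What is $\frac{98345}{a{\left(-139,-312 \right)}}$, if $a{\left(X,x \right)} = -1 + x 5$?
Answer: $- \frac{98345}{1561} \approx -63.001$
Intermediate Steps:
$a{\left(X,x \right)} = -1 + 5 x$
$\frac{98345}{a{\left(-139,-312 \right)}} = \frac{98345}{-1 + 5 \left(-312\right)} = \frac{98345}{-1 - 1560} = \frac{98345}{-1561} = 98345 \left(- \frac{1}{1561}\right) = - \frac{98345}{1561}$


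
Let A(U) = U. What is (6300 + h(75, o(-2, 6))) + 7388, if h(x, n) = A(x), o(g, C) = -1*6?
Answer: 13763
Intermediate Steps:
o(g, C) = -6
h(x, n) = x
(6300 + h(75, o(-2, 6))) + 7388 = (6300 + 75) + 7388 = 6375 + 7388 = 13763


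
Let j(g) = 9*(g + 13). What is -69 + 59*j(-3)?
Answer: 5241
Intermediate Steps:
j(g) = 117 + 9*g (j(g) = 9*(13 + g) = 117 + 9*g)
-69 + 59*j(-3) = -69 + 59*(117 + 9*(-3)) = -69 + 59*(117 - 27) = -69 + 59*90 = -69 + 5310 = 5241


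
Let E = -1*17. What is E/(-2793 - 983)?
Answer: 17/3776 ≈ 0.0045021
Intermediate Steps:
E = -17
E/(-2793 - 983) = -17/(-2793 - 983) = -17/(-3776) = -17*(-1/3776) = 17/3776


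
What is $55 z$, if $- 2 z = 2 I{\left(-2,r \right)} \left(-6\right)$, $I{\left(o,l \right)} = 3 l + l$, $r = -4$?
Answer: $-5280$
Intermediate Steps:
$I{\left(o,l \right)} = 4 l$
$z = -96$ ($z = - \frac{2 \cdot 4 \left(-4\right) \left(-6\right)}{2} = - \frac{2 \left(-16\right) \left(-6\right)}{2} = - \frac{\left(-32\right) \left(-6\right)}{2} = \left(- \frac{1}{2}\right) 192 = -96$)
$55 z = 55 \left(-96\right) = -5280$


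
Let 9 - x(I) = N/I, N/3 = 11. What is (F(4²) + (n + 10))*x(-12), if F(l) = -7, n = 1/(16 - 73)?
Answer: 3995/114 ≈ 35.044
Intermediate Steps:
N = 33 (N = 3*11 = 33)
n = -1/57 (n = 1/(-57) = -1/57 ≈ -0.017544)
x(I) = 9 - 33/I
(F(4²) + (n + 10))*x(-12) = (-7 + (-1/57 + 10))*(9 - 33/(-12)) = (-7 + 569/57)*(9 - 33*(-1/12)) = 170*(9 + 11/4)/57 = (170/57)*(47/4) = 3995/114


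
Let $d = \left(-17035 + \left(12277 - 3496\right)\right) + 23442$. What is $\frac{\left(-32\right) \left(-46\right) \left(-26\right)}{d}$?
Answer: $- \frac{9568}{3797} \approx -2.5199$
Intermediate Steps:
$d = 15188$ ($d = \left(-17035 + 8781\right) + 23442 = -8254 + 23442 = 15188$)
$\frac{\left(-32\right) \left(-46\right) \left(-26\right)}{d} = \frac{\left(-32\right) \left(-46\right) \left(-26\right)}{15188} = 1472 \left(-26\right) \frac{1}{15188} = \left(-38272\right) \frac{1}{15188} = - \frac{9568}{3797}$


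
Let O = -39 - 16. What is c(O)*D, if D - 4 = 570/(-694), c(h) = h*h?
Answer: 3336575/347 ≈ 9615.5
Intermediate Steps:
O = -55
c(h) = h**2
D = 1103/347 (D = 4 + 570/(-694) = 4 + 570*(-1/694) = 4 - 285/347 = 1103/347 ≈ 3.1787)
c(O)*D = (-55)**2*(1103/347) = 3025*(1103/347) = 3336575/347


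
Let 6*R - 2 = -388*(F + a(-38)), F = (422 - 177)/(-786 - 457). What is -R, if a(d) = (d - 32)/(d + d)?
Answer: 1097766/23617 ≈ 46.482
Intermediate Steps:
a(d) = (-32 + d)/(2*d) (a(d) = (-32 + d)/((2*d)) = (-32 + d)*(1/(2*d)) = (-32 + d)/(2*d))
F = -245/1243 (F = 245/(-1243) = 245*(-1/1243) = -245/1243 ≈ -0.19710)
R = -1097766/23617 (R = 1/3 + (-388*(-245/1243 + (1/2)*(-32 - 38)/(-38)))/6 = 1/3 + (-388*(-245/1243 + (1/2)*(-1/38)*(-70)))/6 = 1/3 + (-388*(-245/1243 + 35/38))/6 = 1/3 + (-388*34195/47234)/6 = 1/3 + (1/6)*(-6633830/23617) = 1/3 - 3316915/70851 = -1097766/23617 ≈ -46.482)
-R = -1*(-1097766/23617) = 1097766/23617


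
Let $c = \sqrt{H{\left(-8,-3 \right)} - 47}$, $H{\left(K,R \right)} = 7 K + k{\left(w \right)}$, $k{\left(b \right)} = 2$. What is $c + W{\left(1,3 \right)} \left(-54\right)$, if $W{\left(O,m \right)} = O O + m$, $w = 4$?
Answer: $-216 + i \sqrt{101} \approx -216.0 + 10.05 i$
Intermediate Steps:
$H{\left(K,R \right)} = 2 + 7 K$ ($H{\left(K,R \right)} = 7 K + 2 = 2 + 7 K$)
$c = i \sqrt{101}$ ($c = \sqrt{\left(2 + 7 \left(-8\right)\right) - 47} = \sqrt{\left(2 - 56\right) - 47} = \sqrt{-54 - 47} = \sqrt{-101} = i \sqrt{101} \approx 10.05 i$)
$W{\left(O,m \right)} = m + O^{2}$ ($W{\left(O,m \right)} = O^{2} + m = m + O^{2}$)
$c + W{\left(1,3 \right)} \left(-54\right) = i \sqrt{101} + \left(3 + 1^{2}\right) \left(-54\right) = i \sqrt{101} + \left(3 + 1\right) \left(-54\right) = i \sqrt{101} + 4 \left(-54\right) = i \sqrt{101} - 216 = -216 + i \sqrt{101}$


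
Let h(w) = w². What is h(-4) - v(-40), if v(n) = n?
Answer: 56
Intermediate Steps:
h(-4) - v(-40) = (-4)² - 1*(-40) = 16 + 40 = 56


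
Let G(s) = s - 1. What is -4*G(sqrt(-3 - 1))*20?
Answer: 80 - 160*I ≈ 80.0 - 160.0*I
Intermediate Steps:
G(s) = -1 + s
-4*G(sqrt(-3 - 1))*20 = -4*(-1 + sqrt(-3 - 1))*20 = -4*(-1 + sqrt(-4))*20 = -4*(-1 + 2*I)*20 = (4 - 8*I)*20 = 80 - 160*I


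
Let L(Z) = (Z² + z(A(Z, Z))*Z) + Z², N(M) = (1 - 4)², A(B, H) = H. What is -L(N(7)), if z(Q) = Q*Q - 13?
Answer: -774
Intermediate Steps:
N(M) = 9 (N(M) = (-3)² = 9)
z(Q) = -13 + Q² (z(Q) = Q² - 13 = -13 + Q²)
L(Z) = 2*Z² + Z*(-13 + Z²) (L(Z) = (Z² + (-13 + Z²)*Z) + Z² = (Z² + Z*(-13 + Z²)) + Z² = 2*Z² + Z*(-13 + Z²))
-L(N(7)) = -9*(-13 + 9² + 2*9) = -9*(-13 + 81 + 18) = -9*86 = -1*774 = -774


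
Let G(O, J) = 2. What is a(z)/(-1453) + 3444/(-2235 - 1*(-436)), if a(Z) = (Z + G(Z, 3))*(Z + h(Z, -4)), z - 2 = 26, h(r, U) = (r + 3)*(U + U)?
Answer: 981324/373421 ≈ 2.6279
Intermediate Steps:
h(r, U) = 2*U*(3 + r) (h(r, U) = (3 + r)*(2*U) = 2*U*(3 + r))
z = 28 (z = 2 + 26 = 28)
a(Z) = (-24 - 7*Z)*(2 + Z) (a(Z) = (Z + 2)*(Z + 2*(-4)*(3 + Z)) = (2 + Z)*(Z + (-24 - 8*Z)) = (2 + Z)*(-24 - 7*Z) = (-24 - 7*Z)*(2 + Z))
a(z)/(-1453) + 3444/(-2235 - 1*(-436)) = (-48 - 38*28 - 7*28**2)/(-1453) + 3444/(-2235 - 1*(-436)) = (-48 - 1064 - 7*784)*(-1/1453) + 3444/(-2235 + 436) = (-48 - 1064 - 5488)*(-1/1453) + 3444/(-1799) = -6600*(-1/1453) + 3444*(-1/1799) = 6600/1453 - 492/257 = 981324/373421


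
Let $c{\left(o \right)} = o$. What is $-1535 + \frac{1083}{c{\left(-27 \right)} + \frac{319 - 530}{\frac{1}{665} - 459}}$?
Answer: $- \frac{12765608027}{8101003} \approx -1575.8$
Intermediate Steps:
$-1535 + \frac{1083}{c{\left(-27 \right)} + \frac{319 - 530}{\frac{1}{665} - 459}} = -1535 + \frac{1083}{-27 + \frac{319 - 530}{\frac{1}{665} - 459}} = -1535 + \frac{1083}{-27 - \frac{211}{\frac{1}{665} - 459}} = -1535 + \frac{1083}{-27 - \frac{211}{- \frac{305234}{665}}} = -1535 + \frac{1083}{-27 - - \frac{140315}{305234}} = -1535 + \frac{1083}{-27 + \frac{140315}{305234}} = -1535 + \frac{1083}{- \frac{8101003}{305234}} = -1535 + 1083 \left(- \frac{305234}{8101003}\right) = -1535 - \frac{330568422}{8101003} = - \frac{12765608027}{8101003}$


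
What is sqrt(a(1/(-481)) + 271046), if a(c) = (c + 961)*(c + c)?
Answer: sqrt(62708549126)/481 ≈ 520.62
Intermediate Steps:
a(c) = 2*c*(961 + c) (a(c) = (961 + c)*(2*c) = 2*c*(961 + c))
sqrt(a(1/(-481)) + 271046) = sqrt(2*(961 + 1/(-481))/(-481) + 271046) = sqrt(2*(-1/481)*(961 - 1/481) + 271046) = sqrt(2*(-1/481)*(462240/481) + 271046) = sqrt(-924480/231361 + 271046) = sqrt(62708549126/231361) = sqrt(62708549126)/481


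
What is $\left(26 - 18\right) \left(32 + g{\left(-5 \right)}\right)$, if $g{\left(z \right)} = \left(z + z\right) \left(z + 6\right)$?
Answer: $176$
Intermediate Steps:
$g{\left(z \right)} = 2 z \left(6 + z\right)$
$\left(26 - 18\right) \left(32 + g{\left(-5 \right)}\right) = \left(26 - 18\right) \left(32 + 2 \left(-5\right) \left(6 - 5\right)\right) = \left(26 - 18\right) \left(32 + 2 \left(-5\right) 1\right) = 8 \left(32 - 10\right) = 8 \cdot 22 = 176$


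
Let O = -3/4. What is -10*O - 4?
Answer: 7/2 ≈ 3.5000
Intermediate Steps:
O = -3/4 (O = -3*1/4 = -3/4 ≈ -0.75000)
-10*O - 4 = -10*(-3/4) - 4 = 15/2 - 4 = 7/2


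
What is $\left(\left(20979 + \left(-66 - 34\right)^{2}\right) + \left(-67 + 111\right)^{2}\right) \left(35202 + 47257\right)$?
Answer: $2714137985$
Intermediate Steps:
$\left(\left(20979 + \left(-66 - 34\right)^{2}\right) + \left(-67 + 111\right)^{2}\right) \left(35202 + 47257\right) = \left(\left(20979 + \left(-100\right)^{2}\right) + 44^{2}\right) 82459 = \left(\left(20979 + 10000\right) + 1936\right) 82459 = \left(30979 + 1936\right) 82459 = 32915 \cdot 82459 = 2714137985$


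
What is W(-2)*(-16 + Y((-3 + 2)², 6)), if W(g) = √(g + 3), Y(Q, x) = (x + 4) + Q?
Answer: -5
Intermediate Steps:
Y(Q, x) = 4 + Q + x (Y(Q, x) = (4 + x) + Q = 4 + Q + x)
W(g) = √(3 + g)
W(-2)*(-16 + Y((-3 + 2)², 6)) = √(3 - 2)*(-16 + (4 + (-3 + 2)² + 6)) = √1*(-16 + (4 + (-1)² + 6)) = 1*(-16 + (4 + 1 + 6)) = 1*(-16 + 11) = 1*(-5) = -5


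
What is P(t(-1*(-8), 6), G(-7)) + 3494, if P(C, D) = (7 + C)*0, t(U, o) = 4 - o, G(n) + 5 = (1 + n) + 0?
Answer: 3494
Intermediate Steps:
G(n) = -4 + n (G(n) = -5 + ((1 + n) + 0) = -5 + (1 + n) = -4 + n)
P(C, D) = 0
P(t(-1*(-8), 6), G(-7)) + 3494 = 0 + 3494 = 3494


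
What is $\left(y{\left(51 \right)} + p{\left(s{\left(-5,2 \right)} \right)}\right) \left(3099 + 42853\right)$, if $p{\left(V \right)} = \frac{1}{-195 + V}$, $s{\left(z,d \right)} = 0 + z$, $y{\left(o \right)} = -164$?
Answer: $- \frac{188408944}{25} \approx -7.5364 \cdot 10^{6}$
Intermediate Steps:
$s{\left(z,d \right)} = z$
$\left(y{\left(51 \right)} + p{\left(s{\left(-5,2 \right)} \right)}\right) \left(3099 + 42853\right) = \left(-164 + \frac{1}{-195 - 5}\right) \left(3099 + 42853\right) = \left(-164 + \frac{1}{-200}\right) 45952 = \left(-164 - \frac{1}{200}\right) 45952 = \left(- \frac{32801}{200}\right) 45952 = - \frac{188408944}{25}$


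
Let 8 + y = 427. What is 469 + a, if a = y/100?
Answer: 47319/100 ≈ 473.19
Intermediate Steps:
y = 419 (y = -8 + 427 = 419)
a = 419/100 ≈ 4.1900
469 + a = 469 + 419/100 = 47319/100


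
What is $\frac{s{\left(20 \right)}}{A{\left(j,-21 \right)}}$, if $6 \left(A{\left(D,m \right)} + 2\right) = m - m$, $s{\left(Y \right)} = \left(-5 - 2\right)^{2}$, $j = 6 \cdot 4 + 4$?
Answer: $- \frac{49}{2} \approx -24.5$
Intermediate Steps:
$j = 28$ ($j = 24 + 4 = 28$)
$s{\left(Y \right)} = 49$ ($s{\left(Y \right)} = \left(-7\right)^{2} = 49$)
$A{\left(D,m \right)} = -2$ ($A{\left(D,m \right)} = -2 + \frac{m - m}{6} = -2 + \frac{1}{6} \cdot 0 = -2 + 0 = -2$)
$\frac{s{\left(20 \right)}}{A{\left(j,-21 \right)}} = \frac{49}{-2} = 49 \left(- \frac{1}{2}\right) = - \frac{49}{2}$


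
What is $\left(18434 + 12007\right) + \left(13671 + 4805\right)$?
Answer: $48917$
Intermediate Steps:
$\left(18434 + 12007\right) + \left(13671 + 4805\right) = 30441 + 18476 = 48917$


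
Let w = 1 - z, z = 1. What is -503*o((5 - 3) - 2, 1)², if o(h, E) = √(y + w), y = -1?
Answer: 503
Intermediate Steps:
w = 0 (w = 1 - 1*1 = 1 - 1 = 0)
o(h, E) = I (o(h, E) = √(-1 + 0) = √(-1) = I)
-503*o((5 - 3) - 2, 1)² = -503*I² = -503*(-1) = 503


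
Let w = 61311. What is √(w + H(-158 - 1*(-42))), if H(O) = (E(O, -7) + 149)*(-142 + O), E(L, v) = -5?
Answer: √24159 ≈ 155.43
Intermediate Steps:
H(O) = -20448 + 144*O (H(O) = (-5 + 149)*(-142 + O) = 144*(-142 + O) = -20448 + 144*O)
√(w + H(-158 - 1*(-42))) = √(61311 + (-20448 + 144*(-158 - 1*(-42)))) = √(61311 + (-20448 + 144*(-158 + 42))) = √(61311 + (-20448 + 144*(-116))) = √(61311 + (-20448 - 16704)) = √(61311 - 37152) = √24159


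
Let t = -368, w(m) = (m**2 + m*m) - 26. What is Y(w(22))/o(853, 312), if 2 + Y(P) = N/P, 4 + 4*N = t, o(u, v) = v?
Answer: -659/97968 ≈ -0.0067267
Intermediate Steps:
w(m) = -26 + 2*m**2 (w(m) = (m**2 + m**2) - 26 = 2*m**2 - 26 = -26 + 2*m**2)
N = -93 (N = -1 + (1/4)*(-368) = -1 - 92 = -93)
Y(P) = -2 - 93/P
Y(w(22))/o(853, 312) = (-2 - 93/(-26 + 2*22**2))/312 = (-2 - 93/(-26 + 2*484))*(1/312) = (-2 - 93/(-26 + 968))*(1/312) = (-2 - 93/942)*(1/312) = (-2 - 93*1/942)*(1/312) = (-2 - 31/314)*(1/312) = -659/314*1/312 = -659/97968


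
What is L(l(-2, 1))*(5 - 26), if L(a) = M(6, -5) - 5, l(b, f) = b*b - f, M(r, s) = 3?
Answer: 42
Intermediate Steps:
l(b, f) = b² - f
L(a) = -2 (L(a) = 3 - 5 = -2)
L(l(-2, 1))*(5 - 26) = -2*(5 - 26) = -2*(-21) = 42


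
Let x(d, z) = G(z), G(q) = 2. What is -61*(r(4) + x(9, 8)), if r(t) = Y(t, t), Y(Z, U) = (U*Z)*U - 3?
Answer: -3843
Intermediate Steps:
x(d, z) = 2
Y(Z, U) = -3 + Z*U² (Y(Z, U) = Z*U² - 3 = -3 + Z*U²)
r(t) = -3 + t³ (r(t) = -3 + t*t² = -3 + t³)
-61*(r(4) + x(9, 8)) = -61*((-3 + 4³) + 2) = -61*((-3 + 64) + 2) = -61*(61 + 2) = -61*63 = -3843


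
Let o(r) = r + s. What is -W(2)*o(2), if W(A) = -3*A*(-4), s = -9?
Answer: 168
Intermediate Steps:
W(A) = 12*A
o(r) = -9 + r (o(r) = r - 9 = -9 + r)
-W(2)*o(2) = -12*2*(-9 + 2) = -24*(-7) = -1*(-168) = 168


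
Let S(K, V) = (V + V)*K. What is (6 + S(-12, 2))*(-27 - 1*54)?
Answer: 3402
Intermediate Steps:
S(K, V) = 2*K*V (S(K, V) = (2*V)*K = 2*K*V)
(6 + S(-12, 2))*(-27 - 1*54) = (6 + 2*(-12)*2)*(-27 - 1*54) = (6 - 48)*(-27 - 54) = -42*(-81) = 3402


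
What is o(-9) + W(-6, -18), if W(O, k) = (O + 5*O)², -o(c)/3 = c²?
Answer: 1053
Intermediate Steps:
o(c) = -3*c²
W(O, k) = 36*O² (W(O, k) = (6*O)² = 36*O²)
o(-9) + W(-6, -18) = -3*(-9)² + 36*(-6)² = -3*81 + 36*36 = -243 + 1296 = 1053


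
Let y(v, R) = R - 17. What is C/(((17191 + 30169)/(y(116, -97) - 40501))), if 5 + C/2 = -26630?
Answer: 216356105/4736 ≈ 45683.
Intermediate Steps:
C = -53270 (C = -10 + 2*(-26630) = -10 - 53260 = -53270)
y(v, R) = -17 + R
C/(((17191 + 30169)/(y(116, -97) - 40501))) = -53270*((-17 - 97) - 40501)/(17191 + 30169) = -53270/(47360/(-114 - 40501)) = -53270/(47360/(-40615)) = -53270/(47360*(-1/40615)) = -53270/(-9472/8123) = -53270*(-8123/9472) = 216356105/4736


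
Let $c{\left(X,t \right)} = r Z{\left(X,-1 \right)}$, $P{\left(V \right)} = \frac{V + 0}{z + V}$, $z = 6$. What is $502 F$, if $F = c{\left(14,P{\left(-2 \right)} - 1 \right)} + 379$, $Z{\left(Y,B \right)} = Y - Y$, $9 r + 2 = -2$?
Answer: $190258$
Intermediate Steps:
$r = - \frac{4}{9}$ ($r = - \frac{2}{9} + \frac{1}{9} \left(-2\right) = - \frac{2}{9} - \frac{2}{9} = - \frac{4}{9} \approx -0.44444$)
$P{\left(V \right)} = \frac{V}{6 + V}$ ($P{\left(V \right)} = \frac{V + 0}{6 + V} = \frac{V}{6 + V}$)
$Z{\left(Y,B \right)} = 0$
$c{\left(X,t \right)} = 0$ ($c{\left(X,t \right)} = \left(- \frac{4}{9}\right) 0 = 0$)
$F = 379$ ($F = 0 + 379 = 379$)
$502 F = 502 \cdot 379 = 190258$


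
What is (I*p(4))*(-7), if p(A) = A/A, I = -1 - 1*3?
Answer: 28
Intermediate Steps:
I = -4 (I = -1 - 3 = -4)
p(A) = 1
(I*p(4))*(-7) = -4*1*(-7) = -4*(-7) = 28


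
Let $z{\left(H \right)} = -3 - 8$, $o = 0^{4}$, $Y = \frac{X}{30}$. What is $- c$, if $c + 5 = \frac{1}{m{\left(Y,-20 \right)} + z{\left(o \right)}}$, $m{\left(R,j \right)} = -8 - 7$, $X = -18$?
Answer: $\frac{131}{26} \approx 5.0385$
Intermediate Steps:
$Y = - \frac{3}{5}$ ($Y = - \frac{18}{30} = \left(-18\right) \frac{1}{30} = - \frac{3}{5} \approx -0.6$)
$m{\left(R,j \right)} = -15$
$o = 0$
$z{\left(H \right)} = -11$ ($z{\left(H \right)} = -3 - 8 = -11$)
$c = - \frac{131}{26}$ ($c = -5 + \frac{1}{-15 - 11} = -5 + \frac{1}{-26} = -5 - \frac{1}{26} = - \frac{131}{26} \approx -5.0385$)
$- c = \left(-1\right) \left(- \frac{131}{26}\right) = \frac{131}{26}$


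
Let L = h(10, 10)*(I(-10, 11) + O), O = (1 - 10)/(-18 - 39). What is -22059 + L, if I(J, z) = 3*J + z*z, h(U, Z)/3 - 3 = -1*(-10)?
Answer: -351573/19 ≈ -18504.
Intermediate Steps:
h(U, Z) = 39 (h(U, Z) = 9 + 3*(-1*(-10)) = 9 + 3*10 = 9 + 30 = 39)
I(J, z) = z² + 3*J (I(J, z) = 3*J + z² = z² + 3*J)
O = 3/19 (O = -9/(-57) = -9*(-1/57) = 3/19 ≈ 0.15789)
L = 67548/19 (L = 39*((11² + 3*(-10)) + 3/19) = 39*((121 - 30) + 3/19) = 39*(91 + 3/19) = 39*(1732/19) = 67548/19 ≈ 3555.2)
-22059 + L = -22059 + 67548/19 = -351573/19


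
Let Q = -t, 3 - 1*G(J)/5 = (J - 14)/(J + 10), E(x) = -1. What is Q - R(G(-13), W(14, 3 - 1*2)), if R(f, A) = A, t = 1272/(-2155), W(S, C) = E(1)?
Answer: 3427/2155 ≈ 1.5903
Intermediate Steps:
W(S, C) = -1
t = -1272/2155 (t = 1272*(-1/2155) = -1272/2155 ≈ -0.59025)
G(J) = 15 - 5*(-14 + J)/(10 + J) (G(J) = 15 - 5*(J - 14)/(J + 10) = 15 - 5*(-14 + J)/(10 + J))
Q = 1272/2155 (Q = -1*(-1272/2155) = 1272/2155 ≈ 0.59025)
Q - R(G(-13), W(14, 3 - 1*2)) = 1272/2155 - 1*(-1) = 1272/2155 + 1 = 3427/2155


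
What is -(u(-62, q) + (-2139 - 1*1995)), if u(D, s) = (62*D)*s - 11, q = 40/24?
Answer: 31655/3 ≈ 10552.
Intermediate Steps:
q = 5/3 (q = 40*(1/24) = 5/3 ≈ 1.6667)
u(D, s) = -11 + 62*D*s (u(D, s) = 62*D*s - 11 = -11 + 62*D*s)
-(u(-62, q) + (-2139 - 1*1995)) = -((-11 + 62*(-62)*(5/3)) + (-2139 - 1*1995)) = -((-11 - 19220/3) + (-2139 - 1995)) = -(-19253/3 - 4134) = -1*(-31655/3) = 31655/3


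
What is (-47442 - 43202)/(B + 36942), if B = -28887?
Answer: -90644/8055 ≈ -11.253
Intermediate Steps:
(-47442 - 43202)/(B + 36942) = (-47442 - 43202)/(-28887 + 36942) = -90644/8055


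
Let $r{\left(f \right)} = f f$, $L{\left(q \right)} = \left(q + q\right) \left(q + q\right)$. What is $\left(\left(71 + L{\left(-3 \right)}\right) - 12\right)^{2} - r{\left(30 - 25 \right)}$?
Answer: $9000$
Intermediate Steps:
$L{\left(q \right)} = 4 q^{2}$ ($L{\left(q \right)} = 2 q 2 q = 4 q^{2}$)
$r{\left(f \right)} = f^{2}$
$\left(\left(71 + L{\left(-3 \right)}\right) - 12\right)^{2} - r{\left(30 - 25 \right)} = \left(\left(71 + 4 \left(-3\right)^{2}\right) - 12\right)^{2} - \left(30 - 25\right)^{2} = \left(\left(71 + 4 \cdot 9\right) - 12\right)^{2} - 5^{2} = \left(\left(71 + 36\right) - 12\right)^{2} - 25 = \left(107 - 12\right)^{2} - 25 = 95^{2} - 25 = 9025 - 25 = 9000$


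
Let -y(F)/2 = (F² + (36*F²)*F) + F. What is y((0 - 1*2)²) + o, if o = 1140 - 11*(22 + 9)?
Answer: -3849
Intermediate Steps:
y(F) = -72*F³ - 2*F - 2*F² (y(F) = -2*((F² + (36*F²)*F) + F) = -2*((F² + 36*F³) + F) = -2*(F + F² + 36*F³) = -72*F³ - 2*F - 2*F²)
o = 799 (o = 1140 - 11*31 = 1140 - 341 = 799)
y((0 - 1*2)²) + o = -2*(0 - 1*2)²*(1 + (0 - 1*2)² + 36*((0 - 1*2)²)²) + 799 = -2*(0 - 2)²*(1 + (0 - 2)² + 36*((0 - 2)²)²) + 799 = -2*(-2)²*(1 + (-2)² + 36*((-2)²)²) + 799 = -2*4*(1 + 4 + 36*4²) + 799 = -2*4*(1 + 4 + 36*16) + 799 = -2*4*(1 + 4 + 576) + 799 = -2*4*581 + 799 = -4648 + 799 = -3849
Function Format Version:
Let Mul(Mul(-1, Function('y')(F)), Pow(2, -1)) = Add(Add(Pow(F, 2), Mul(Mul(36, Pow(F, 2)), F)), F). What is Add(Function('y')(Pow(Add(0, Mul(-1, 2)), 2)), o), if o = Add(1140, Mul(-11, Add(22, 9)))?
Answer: -3849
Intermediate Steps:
Function('y')(F) = Add(Mul(-72, Pow(F, 3)), Mul(-2, F), Mul(-2, Pow(F, 2))) (Function('y')(F) = Mul(-2, Add(Add(Pow(F, 2), Mul(Mul(36, Pow(F, 2)), F)), F)) = Mul(-2, Add(Add(Pow(F, 2), Mul(36, Pow(F, 3))), F)) = Mul(-2, Add(F, Pow(F, 2), Mul(36, Pow(F, 3)))) = Add(Mul(-72, Pow(F, 3)), Mul(-2, F), Mul(-2, Pow(F, 2))))
o = 799 (o = Add(1140, Mul(-11, 31)) = Add(1140, -341) = 799)
Add(Function('y')(Pow(Add(0, Mul(-1, 2)), 2)), o) = Add(Mul(-2, Pow(Add(0, Mul(-1, 2)), 2), Add(1, Pow(Add(0, Mul(-1, 2)), 2), Mul(36, Pow(Pow(Add(0, Mul(-1, 2)), 2), 2)))), 799) = Add(Mul(-2, Pow(Add(0, -2), 2), Add(1, Pow(Add(0, -2), 2), Mul(36, Pow(Pow(Add(0, -2), 2), 2)))), 799) = Add(Mul(-2, Pow(-2, 2), Add(1, Pow(-2, 2), Mul(36, Pow(Pow(-2, 2), 2)))), 799) = Add(Mul(-2, 4, Add(1, 4, Mul(36, Pow(4, 2)))), 799) = Add(Mul(-2, 4, Add(1, 4, Mul(36, 16))), 799) = Add(Mul(-2, 4, Add(1, 4, 576)), 799) = Add(Mul(-2, 4, 581), 799) = Add(-4648, 799) = -3849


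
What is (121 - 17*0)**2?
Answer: 14641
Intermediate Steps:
(121 - 17*0)**2 = (121 + 0)**2 = 121**2 = 14641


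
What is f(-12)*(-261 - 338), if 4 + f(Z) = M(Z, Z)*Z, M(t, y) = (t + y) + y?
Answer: -256372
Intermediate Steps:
M(t, y) = t + 2*y
f(Z) = -4 + 3*Z**2 (f(Z) = -4 + (Z + 2*Z)*Z = -4 + (3*Z)*Z = -4 + 3*Z**2)
f(-12)*(-261 - 338) = (-4 + 3*(-12)**2)*(-261 - 338) = (-4 + 3*144)*(-599) = (-4 + 432)*(-599) = 428*(-599) = -256372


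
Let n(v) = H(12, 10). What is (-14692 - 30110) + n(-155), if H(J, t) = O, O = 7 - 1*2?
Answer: -44797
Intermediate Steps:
O = 5 (O = 7 - 2 = 5)
H(J, t) = 5
n(v) = 5
(-14692 - 30110) + n(-155) = (-14692 - 30110) + 5 = -44802 + 5 = -44797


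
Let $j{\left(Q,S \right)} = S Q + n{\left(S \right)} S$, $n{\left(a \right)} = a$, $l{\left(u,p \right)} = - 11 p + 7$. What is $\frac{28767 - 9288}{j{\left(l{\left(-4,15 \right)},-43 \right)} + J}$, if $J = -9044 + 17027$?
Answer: $\frac{6493}{5542} \approx 1.1716$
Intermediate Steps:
$l{\left(u,p \right)} = 7 - 11 p$
$J = 7983$
$j{\left(Q,S \right)} = S^{2} + Q S$ ($j{\left(Q,S \right)} = S Q + S S = Q S + S^{2} = S^{2} + Q S$)
$\frac{28767 - 9288}{j{\left(l{\left(-4,15 \right)},-43 \right)} + J} = \frac{28767 - 9288}{- 43 \left(\left(7 - 165\right) - 43\right) + 7983} = \frac{19479}{- 43 \left(\left(7 - 165\right) - 43\right) + 7983} = \frac{19479}{- 43 \left(-158 - 43\right) + 7983} = \frac{19479}{\left(-43\right) \left(-201\right) + 7983} = \frac{19479}{8643 + 7983} = \frac{19479}{16626} = 19479 \cdot \frac{1}{16626} = \frac{6493}{5542}$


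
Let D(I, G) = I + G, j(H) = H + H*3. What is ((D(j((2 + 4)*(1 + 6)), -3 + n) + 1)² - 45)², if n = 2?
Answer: 794056041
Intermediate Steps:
j(H) = 4*H (j(H) = H + 3*H = 4*H)
D(I, G) = G + I
((D(j((2 + 4)*(1 + 6)), -3 + n) + 1)² - 45)² = ((((-3 + 2) + 4*((2 + 4)*(1 + 6))) + 1)² - 45)² = (((-1 + 4*(6*7)) + 1)² - 45)² = (((-1 + 4*42) + 1)² - 45)² = (((-1 + 168) + 1)² - 45)² = ((167 + 1)² - 45)² = (168² - 45)² = (28224 - 45)² = 28179² = 794056041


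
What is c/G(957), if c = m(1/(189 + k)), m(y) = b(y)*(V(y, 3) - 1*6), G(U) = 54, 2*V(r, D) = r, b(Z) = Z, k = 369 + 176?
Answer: -8807/58185648 ≈ -0.00015136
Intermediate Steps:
k = 545
V(r, D) = r/2
m(y) = y*(-6 + y/2) (m(y) = y*(y/2 - 1*6) = y*(y/2 - 6) = y*(-6 + y/2))
c = -8807/1077512 (c = (-12 + 1/(189 + 545))/(2*(189 + 545)) = (1/2)*(-12 + 1/734)/734 = (1/2)*(1/734)*(-12 + 1/734) = (1/2)*(1/734)*(-8807/734) = -8807/1077512 ≈ -0.0081735)
c/G(957) = -8807/1077512/54 = -8807/1077512*1/54 = -8807/58185648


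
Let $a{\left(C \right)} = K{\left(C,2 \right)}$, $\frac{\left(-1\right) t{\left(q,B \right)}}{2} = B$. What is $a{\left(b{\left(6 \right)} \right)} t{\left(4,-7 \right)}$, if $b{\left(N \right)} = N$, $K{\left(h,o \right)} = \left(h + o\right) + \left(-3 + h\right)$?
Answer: $154$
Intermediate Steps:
$K{\left(h,o \right)} = -3 + o + 2 h$
$t{\left(q,B \right)} = - 2 B$
$a{\left(C \right)} = -1 + 2 C$ ($a{\left(C \right)} = -3 + 2 + 2 C = -1 + 2 C$)
$a{\left(b{\left(6 \right)} \right)} t{\left(4,-7 \right)} = \left(-1 + 2 \cdot 6\right) \left(\left(-2\right) \left(-7\right)\right) = \left(-1 + 12\right) 14 = 11 \cdot 14 = 154$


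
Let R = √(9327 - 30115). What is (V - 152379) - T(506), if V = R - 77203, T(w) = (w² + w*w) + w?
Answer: -742160 + 2*I*√5197 ≈ -7.4216e+5 + 144.18*I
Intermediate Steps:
T(w) = w + 2*w² (T(w) = (w² + w²) + w = 2*w² + w = w + 2*w²)
R = 2*I*√5197 (R = √(-20788) = 2*I*√5197 ≈ 144.18*I)
V = -77203 + 2*I*√5197 (V = 2*I*√5197 - 77203 = -77203 + 2*I*√5197 ≈ -77203.0 + 144.18*I)
(V - 152379) - T(506) = ((-77203 + 2*I*√5197) - 152379) - 506*(1 + 2*506) = (-229582 + 2*I*√5197) - 506*(1 + 1012) = (-229582 + 2*I*√5197) - 506*1013 = (-229582 + 2*I*√5197) - 1*512578 = (-229582 + 2*I*√5197) - 512578 = -742160 + 2*I*√5197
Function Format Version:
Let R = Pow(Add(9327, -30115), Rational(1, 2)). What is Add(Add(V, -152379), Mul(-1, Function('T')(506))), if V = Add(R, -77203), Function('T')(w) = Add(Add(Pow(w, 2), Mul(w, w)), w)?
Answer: Add(-742160, Mul(2, I, Pow(5197, Rational(1, 2)))) ≈ Add(-7.4216e+5, Mul(144.18, I))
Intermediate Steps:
Function('T')(w) = Add(w, Mul(2, Pow(w, 2))) (Function('T')(w) = Add(Add(Pow(w, 2), Pow(w, 2)), w) = Add(Mul(2, Pow(w, 2)), w) = Add(w, Mul(2, Pow(w, 2))))
R = Mul(2, I, Pow(5197, Rational(1, 2))) (R = Pow(-20788, Rational(1, 2)) = Mul(2, I, Pow(5197, Rational(1, 2))) ≈ Mul(144.18, I))
V = Add(-77203, Mul(2, I, Pow(5197, Rational(1, 2)))) (V = Add(Mul(2, I, Pow(5197, Rational(1, 2))), -77203) = Add(-77203, Mul(2, I, Pow(5197, Rational(1, 2)))) ≈ Add(-77203., Mul(144.18, I)))
Add(Add(V, -152379), Mul(-1, Function('T')(506))) = Add(Add(Add(-77203, Mul(2, I, Pow(5197, Rational(1, 2)))), -152379), Mul(-1, Mul(506, Add(1, Mul(2, 506))))) = Add(Add(-229582, Mul(2, I, Pow(5197, Rational(1, 2)))), Mul(-1, Mul(506, Add(1, 1012)))) = Add(Add(-229582, Mul(2, I, Pow(5197, Rational(1, 2)))), Mul(-1, Mul(506, 1013))) = Add(Add(-229582, Mul(2, I, Pow(5197, Rational(1, 2)))), Mul(-1, 512578)) = Add(Add(-229582, Mul(2, I, Pow(5197, Rational(1, 2)))), -512578) = Add(-742160, Mul(2, I, Pow(5197, Rational(1, 2))))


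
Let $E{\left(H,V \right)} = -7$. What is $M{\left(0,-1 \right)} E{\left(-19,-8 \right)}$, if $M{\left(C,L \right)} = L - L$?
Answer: $0$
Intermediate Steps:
$M{\left(C,L \right)} = 0$
$M{\left(0,-1 \right)} E{\left(-19,-8 \right)} = 0 \left(-7\right) = 0$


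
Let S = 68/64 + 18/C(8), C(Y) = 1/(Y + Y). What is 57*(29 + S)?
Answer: 290073/16 ≈ 18130.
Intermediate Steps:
C(Y) = 1/(2*Y)
S = 4625/16 (S = 68/64 + 18/(((1/2)/8)) = 68*(1/64) + 18/(((1/2)*(1/8))) = 17/16 + 18/(1/16) = 17/16 + 18*16 = 17/16 + 288 = 4625/16 ≈ 289.06)
57*(29 + S) = 57*(29 + 4625/16) = 57*(5089/16) = 290073/16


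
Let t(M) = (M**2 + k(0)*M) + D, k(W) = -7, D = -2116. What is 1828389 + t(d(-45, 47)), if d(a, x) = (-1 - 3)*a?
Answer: 1857413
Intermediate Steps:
d(a, x) = -4*a
t(M) = -2116 + M**2 - 7*M (t(M) = (M**2 - 7*M) - 2116 = -2116 + M**2 - 7*M)
1828389 + t(d(-45, 47)) = 1828389 + (-2116 + (-4*(-45))**2 - (-28)*(-45)) = 1828389 + (-2116 + 180**2 - 7*180) = 1828389 + (-2116 + 32400 - 1260) = 1828389 + 29024 = 1857413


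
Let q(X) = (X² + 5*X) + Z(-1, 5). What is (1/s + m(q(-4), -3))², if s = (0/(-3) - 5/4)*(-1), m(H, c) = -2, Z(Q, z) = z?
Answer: 36/25 ≈ 1.4400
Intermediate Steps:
q(X) = 5 + X² + 5*X (q(X) = (X² + 5*X) + 5 = 5 + X² + 5*X)
s = 5/4 (s = (0*(-⅓) - 5*¼)*(-1) = (0 - 5/4)*(-1) = -5/4*(-1) = 5/4 ≈ 1.2500)
(1/s + m(q(-4), -3))² = (1/(5/4) - 2)² = (⅘ - 2)² = (-6/5)² = 36/25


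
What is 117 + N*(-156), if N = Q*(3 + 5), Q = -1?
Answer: 1365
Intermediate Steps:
N = -8 (N = -(3 + 5) = -1*8 = -8)
117 + N*(-156) = 117 - 8*(-156) = 117 + 1248 = 1365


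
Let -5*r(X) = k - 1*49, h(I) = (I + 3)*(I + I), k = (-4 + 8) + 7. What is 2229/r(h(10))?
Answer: 11145/38 ≈ 293.29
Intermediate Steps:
k = 11 (k = 4 + 7 = 11)
h(I) = 2*I*(3 + I) (h(I) = (3 + I)*(2*I) = 2*I*(3 + I))
r(X) = 38/5 (r(X) = -(11 - 1*49)/5 = -(11 - 49)/5 = -⅕*(-38) = 38/5)
2229/r(h(10)) = 2229/(38/5) = 2229*(5/38) = 11145/38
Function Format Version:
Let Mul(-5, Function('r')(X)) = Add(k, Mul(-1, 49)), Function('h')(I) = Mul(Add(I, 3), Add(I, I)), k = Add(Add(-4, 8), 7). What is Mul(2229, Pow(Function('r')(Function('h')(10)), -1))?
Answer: Rational(11145, 38) ≈ 293.29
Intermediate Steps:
k = 11 (k = Add(4, 7) = 11)
Function('h')(I) = Mul(2, I, Add(3, I)) (Function('h')(I) = Mul(Add(3, I), Mul(2, I)) = Mul(2, I, Add(3, I)))
Function('r')(X) = Rational(38, 5) (Function('r')(X) = Mul(Rational(-1, 5), Add(11, Mul(-1, 49))) = Mul(Rational(-1, 5), Add(11, -49)) = Mul(Rational(-1, 5), -38) = Rational(38, 5))
Mul(2229, Pow(Function('r')(Function('h')(10)), -1)) = Mul(2229, Pow(Rational(38, 5), -1)) = Mul(2229, Rational(5, 38)) = Rational(11145, 38)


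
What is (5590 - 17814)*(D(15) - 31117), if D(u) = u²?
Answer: 377623808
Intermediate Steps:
(5590 - 17814)*(D(15) - 31117) = (5590 - 17814)*(15² - 31117) = -12224*(225 - 31117) = -12224*(-30892) = 377623808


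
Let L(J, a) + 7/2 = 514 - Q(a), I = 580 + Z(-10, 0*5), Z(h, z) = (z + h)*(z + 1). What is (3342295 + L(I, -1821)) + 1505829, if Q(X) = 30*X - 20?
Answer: 9806569/2 ≈ 4.9033e+6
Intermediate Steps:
Z(h, z) = (1 + z)*(h + z) (Z(h, z) = (h + z)*(1 + z) = (1 + z)*(h + z))
Q(X) = -20 + 30*X
I = 570 (I = 580 + (-10 + 0*5 + (0*5)² - 0*5) = 580 + (-10 + 0 + 0² - 10*0) = 580 + (-10 + 0 + 0 + 0) = 580 - 10 = 570)
L(J, a) = 1061/2 - 30*a (L(J, a) = -7/2 + (514 - (-20 + 30*a)) = -7/2 + (514 + (20 - 30*a)) = -7/2 + (534 - 30*a) = 1061/2 - 30*a)
(3342295 + L(I, -1821)) + 1505829 = (3342295 + (1061/2 - 30*(-1821))) + 1505829 = (3342295 + (1061/2 + 54630)) + 1505829 = (3342295 + 110321/2) + 1505829 = 6794911/2 + 1505829 = 9806569/2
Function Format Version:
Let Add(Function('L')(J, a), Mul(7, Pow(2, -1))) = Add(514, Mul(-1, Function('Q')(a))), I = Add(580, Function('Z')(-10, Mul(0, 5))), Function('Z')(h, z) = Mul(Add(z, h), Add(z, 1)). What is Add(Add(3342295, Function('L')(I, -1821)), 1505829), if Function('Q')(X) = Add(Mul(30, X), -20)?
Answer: Rational(9806569, 2) ≈ 4.9033e+6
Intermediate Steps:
Function('Z')(h, z) = Mul(Add(1, z), Add(h, z)) (Function('Z')(h, z) = Mul(Add(h, z), Add(1, z)) = Mul(Add(1, z), Add(h, z)))
Function('Q')(X) = Add(-20, Mul(30, X))
I = 570 (I = Add(580, Add(-10, Mul(0, 5), Pow(Mul(0, 5), 2), Mul(-10, Mul(0, 5)))) = Add(580, Add(-10, 0, Pow(0, 2), Mul(-10, 0))) = Add(580, Add(-10, 0, 0, 0)) = Add(580, -10) = 570)
Function('L')(J, a) = Add(Rational(1061, 2), Mul(-30, a)) (Function('L')(J, a) = Add(Rational(-7, 2), Add(514, Mul(-1, Add(-20, Mul(30, a))))) = Add(Rational(-7, 2), Add(514, Add(20, Mul(-30, a)))) = Add(Rational(-7, 2), Add(534, Mul(-30, a))) = Add(Rational(1061, 2), Mul(-30, a)))
Add(Add(3342295, Function('L')(I, -1821)), 1505829) = Add(Add(3342295, Add(Rational(1061, 2), Mul(-30, -1821))), 1505829) = Add(Add(3342295, Add(Rational(1061, 2), 54630)), 1505829) = Add(Add(3342295, Rational(110321, 2)), 1505829) = Add(Rational(6794911, 2), 1505829) = Rational(9806569, 2)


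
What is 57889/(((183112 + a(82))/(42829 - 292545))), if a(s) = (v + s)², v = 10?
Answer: -3613952381/47894 ≈ -75457.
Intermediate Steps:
a(s) = (10 + s)²
57889/(((183112 + a(82))/(42829 - 292545))) = 57889/(((183112 + (10 + 82)²)/(42829 - 292545))) = 57889/(((183112 + 92²)/(-249716))) = 57889/(((183112 + 8464)*(-1/249716))) = 57889/((191576*(-1/249716))) = 57889/(-47894/62429) = 57889*(-62429/47894) = -3613952381/47894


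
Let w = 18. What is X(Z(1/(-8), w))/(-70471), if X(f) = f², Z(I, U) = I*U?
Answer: -81/1127536 ≈ -7.1838e-5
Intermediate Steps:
X(Z(1/(-8), w))/(-70471) = (18/(-8))²/(-70471) = (-⅛*18)²*(-1/70471) = (-9/4)²*(-1/70471) = (81/16)*(-1/70471) = -81/1127536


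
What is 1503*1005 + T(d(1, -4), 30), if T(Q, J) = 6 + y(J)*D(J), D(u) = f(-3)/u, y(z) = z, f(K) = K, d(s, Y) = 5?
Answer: 1510518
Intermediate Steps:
D(u) = -3/u
T(Q, J) = 3 (T(Q, J) = 6 + J*(-3/J) = 6 - 3 = 3)
1503*1005 + T(d(1, -4), 30) = 1503*1005 + 3 = 1510515 + 3 = 1510518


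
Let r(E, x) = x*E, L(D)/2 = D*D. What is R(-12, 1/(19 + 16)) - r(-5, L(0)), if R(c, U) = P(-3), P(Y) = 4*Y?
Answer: -12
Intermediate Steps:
R(c, U) = -12 (R(c, U) = 4*(-3) = -12)
L(D) = 2*D² (L(D) = 2*(D*D) = 2*D²)
r(E, x) = E*x
R(-12, 1/(19 + 16)) - r(-5, L(0)) = -12 - (-5)*2*0² = -12 - (-5)*2*0 = -12 - (-5)*0 = -12 - 1*0 = -12 + 0 = -12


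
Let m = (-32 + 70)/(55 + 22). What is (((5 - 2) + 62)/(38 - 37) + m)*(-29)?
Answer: -146247/77 ≈ -1899.3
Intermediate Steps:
m = 38/77 ≈ 0.49351
(((5 - 2) + 62)/(38 - 37) + m)*(-29) = (((5 - 2) + 62)/(38 - 37) + 38/77)*(-29) = ((3 + 62)/1 + 38/77)*(-29) = (65*1 + 38/77)*(-29) = (65 + 38/77)*(-29) = (5043/77)*(-29) = -146247/77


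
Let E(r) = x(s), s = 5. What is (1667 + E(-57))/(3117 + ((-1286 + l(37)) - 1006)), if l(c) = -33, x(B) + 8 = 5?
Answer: 208/99 ≈ 2.1010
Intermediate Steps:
x(B) = -3 (x(B) = -8 + 5 = -3)
E(r) = -3
(1667 + E(-57))/(3117 + ((-1286 + l(37)) - 1006)) = (1667 - 3)/(3117 + ((-1286 - 33) - 1006)) = 1664/(3117 + (-1319 - 1006)) = 1664/(3117 - 2325) = 1664/792 = 1664*(1/792) = 208/99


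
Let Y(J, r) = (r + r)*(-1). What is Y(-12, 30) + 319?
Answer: 259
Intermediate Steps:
Y(J, r) = -2*r (Y(J, r) = (2*r)*(-1) = -2*r)
Y(-12, 30) + 319 = -2*30 + 319 = -60 + 319 = 259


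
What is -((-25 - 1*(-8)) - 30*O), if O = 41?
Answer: 1247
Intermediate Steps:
-((-25 - 1*(-8)) - 30*O) = -((-25 - 1*(-8)) - 30*41) = -((-25 + 8) - 1230) = -(-17 - 1230) = -1*(-1247) = 1247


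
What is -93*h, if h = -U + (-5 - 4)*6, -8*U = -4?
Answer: 10137/2 ≈ 5068.5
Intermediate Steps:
U = ½ (U = -⅛*(-4) = ½ ≈ 0.50000)
h = -109/2 (h = -1*½ + (-5 - 4)*6 = -½ - 9*6 = -½ - 54 = -109/2 ≈ -54.500)
-93*h = -93*(-109/2) = 10137/2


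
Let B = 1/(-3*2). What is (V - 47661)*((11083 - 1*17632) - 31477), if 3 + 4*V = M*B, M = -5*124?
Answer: 10868420203/6 ≈ 1.8114e+9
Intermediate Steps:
B = -⅙ (B = 1/(-6) = -⅙ ≈ -0.16667)
M = -620
V = 301/12 (V = -¾ + (-620*(-⅙))/4 = -¾ + (¼)*(310/3) = -¾ + 155/6 = 301/12 ≈ 25.083)
(V - 47661)*((11083 - 1*17632) - 31477) = (301/12 - 47661)*((11083 - 1*17632) - 31477) = -571631*((11083 - 17632) - 31477)/12 = -571631*(-6549 - 31477)/12 = -571631/12*(-38026) = 10868420203/6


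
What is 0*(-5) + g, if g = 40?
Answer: 40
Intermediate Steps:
0*(-5) + g = 0*(-5) + 40 = 0 + 40 = 40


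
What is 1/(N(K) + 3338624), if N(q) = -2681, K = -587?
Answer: 1/3335943 ≈ 2.9977e-7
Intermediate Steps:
1/(N(K) + 3338624) = 1/(-2681 + 3338624) = 1/3335943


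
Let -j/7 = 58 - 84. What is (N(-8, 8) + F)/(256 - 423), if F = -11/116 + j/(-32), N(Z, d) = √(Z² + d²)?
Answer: 2683/77488 - 8*√2/167 ≈ -0.033122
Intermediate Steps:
j = 182 (j = -7*(58 - 84) = -7*(-26) = 182)
F = -2683/464 (F = -11/116 + 182/(-32) = -11*1/116 + 182*(-1/32) = -11/116 - 91/16 = -2683/464 ≈ -5.7823)
(N(-8, 8) + F)/(256 - 423) = (√((-8)² + 8²) - 2683/464)/(256 - 423) = (√(64 + 64) - 2683/464)/(-167) = (√128 - 2683/464)*(-1/167) = (8*√2 - 2683/464)*(-1/167) = (-2683/464 + 8*√2)*(-1/167) = 2683/77488 - 8*√2/167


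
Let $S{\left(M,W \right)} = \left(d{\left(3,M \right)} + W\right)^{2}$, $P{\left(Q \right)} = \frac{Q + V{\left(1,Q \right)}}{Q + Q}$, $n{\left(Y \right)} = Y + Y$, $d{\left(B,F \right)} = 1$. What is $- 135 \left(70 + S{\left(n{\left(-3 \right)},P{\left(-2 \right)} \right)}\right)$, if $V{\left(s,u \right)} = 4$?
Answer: $- \frac{37935}{4} \approx -9483.8$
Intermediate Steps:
$n{\left(Y \right)} = 2 Y$
$P{\left(Q \right)} = \frac{4 + Q}{2 Q}$ ($P{\left(Q \right)} = \frac{Q + 4}{Q + Q} = \frac{4 + Q}{2 Q}$)
$S{\left(M,W \right)} = \left(1 + W\right)^{2}$
$- 135 \left(70 + S{\left(n{\left(-3 \right)},P{\left(-2 \right)} \right)}\right) = - 135 \left(70 + \left(1 + \frac{4 - 2}{2 \left(-2\right)}\right)^{2}\right) = - 135 \left(70 + \left(1 + \frac{1}{2} \left(- \frac{1}{2}\right) 2\right)^{2}\right) = - 135 \left(70 + \left(1 - \frac{1}{2}\right)^{2}\right) = - 135 \left(70 + \left(\frac{1}{2}\right)^{2}\right) = - 135 \left(70 + \frac{1}{4}\right) = \left(-135\right) \frac{281}{4} = - \frac{37935}{4}$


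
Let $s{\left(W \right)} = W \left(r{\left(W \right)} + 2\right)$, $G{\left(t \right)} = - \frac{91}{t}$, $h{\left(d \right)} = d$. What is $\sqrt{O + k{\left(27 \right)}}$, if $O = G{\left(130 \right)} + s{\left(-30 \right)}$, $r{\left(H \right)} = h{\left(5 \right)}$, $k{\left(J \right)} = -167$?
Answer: $\frac{i \sqrt{37770}}{10} \approx 19.435 i$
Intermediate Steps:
$r{\left(H \right)} = 5$
$s{\left(W \right)} = 7 W$ ($s{\left(W \right)} = W \left(5 + 2\right) = W 7 = 7 W$)
$O = - \frac{2107}{10}$ ($O = - \frac{91}{130} + 7 \left(-30\right) = \left(-91\right) \frac{1}{130} - 210 = - \frac{7}{10} - 210 = - \frac{2107}{10} \approx -210.7$)
$\sqrt{O + k{\left(27 \right)}} = \sqrt{- \frac{2107}{10} - 167} = \sqrt{- \frac{3777}{10}} = \frac{i \sqrt{37770}}{10}$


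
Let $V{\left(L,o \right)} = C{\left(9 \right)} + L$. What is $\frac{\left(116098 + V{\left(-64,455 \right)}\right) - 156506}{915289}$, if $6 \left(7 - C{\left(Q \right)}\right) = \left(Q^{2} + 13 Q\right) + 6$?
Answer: $- \frac{40499}{915289} \approx -0.044247$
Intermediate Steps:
$C{\left(Q \right)} = 6 - \frac{13 Q}{6} - \frac{Q^{2}}{6}$ ($C{\left(Q \right)} = 7 - \frac{\left(Q^{2} + 13 Q\right) + 6}{6} = 7 - \frac{6 + Q^{2} + 13 Q}{6} = 7 - \left(1 + \frac{Q^{2}}{6} + \frac{13 Q}{6}\right) = 6 - \frac{13 Q}{6} - \frac{Q^{2}}{6}$)
$V{\left(L,o \right)} = -27 + L$ ($V{\left(L,o \right)} = \left(6 - \frac{39}{2} - \frac{9^{2}}{6}\right) + L = \left(6 - \frac{39}{2} - \frac{27}{2}\right) + L = -27 + L$)
$\frac{\left(116098 + V{\left(-64,455 \right)}\right) - 156506}{915289} = \frac{\left(116098 - 91\right) - 156506}{915289} = \left(\left(116098 - 91\right) - 156506\right) \frac{1}{915289} = \left(116007 - 156506\right) \frac{1}{915289} = \left(-40499\right) \frac{1}{915289} = - \frac{40499}{915289}$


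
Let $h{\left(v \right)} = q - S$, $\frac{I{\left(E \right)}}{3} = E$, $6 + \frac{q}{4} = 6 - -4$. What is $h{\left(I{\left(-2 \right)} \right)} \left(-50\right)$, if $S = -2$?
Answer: $-900$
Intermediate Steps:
$q = 16$ ($q = -24 + 4 \left(6 - -4\right) = -24 + 4 \left(6 + 4\right) = -24 + 4 \cdot 10 = -24 + 40 = 16$)
$I{\left(E \right)} = 3 E$
$h{\left(v \right)} = 18$ ($h{\left(v \right)} = 16 - -2 = 16 + 2 = 18$)
$h{\left(I{\left(-2 \right)} \right)} \left(-50\right) = 18 \left(-50\right) = -900$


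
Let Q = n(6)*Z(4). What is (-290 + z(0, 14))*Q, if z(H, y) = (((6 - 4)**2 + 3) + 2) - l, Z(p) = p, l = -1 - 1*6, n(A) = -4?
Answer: 4384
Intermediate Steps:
l = -7 (l = -1 - 6 = -7)
z(H, y) = 16 (z(H, y) = (((6 - 4)**2 + 3) + 2) - 1*(-7) = ((2**2 + 3) + 2) + 7 = ((4 + 3) + 2) + 7 = (7 + 2) + 7 = 9 + 7 = 16)
Q = -16 (Q = -4*4 = -16)
(-290 + z(0, 14))*Q = (-290 + 16)*(-16) = -274*(-16) = 4384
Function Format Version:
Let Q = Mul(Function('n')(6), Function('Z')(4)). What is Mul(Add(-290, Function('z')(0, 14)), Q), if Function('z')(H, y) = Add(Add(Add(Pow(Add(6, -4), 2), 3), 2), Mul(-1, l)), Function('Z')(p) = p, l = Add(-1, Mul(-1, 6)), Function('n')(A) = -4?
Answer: 4384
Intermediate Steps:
l = -7 (l = Add(-1, -6) = -7)
Function('z')(H, y) = 16 (Function('z')(H, y) = Add(Add(Add(Pow(Add(6, -4), 2), 3), 2), Mul(-1, -7)) = Add(Add(Add(Pow(2, 2), 3), 2), 7) = Add(Add(Add(4, 3), 2), 7) = Add(Add(7, 2), 7) = Add(9, 7) = 16)
Q = -16 (Q = Mul(-4, 4) = -16)
Mul(Add(-290, Function('z')(0, 14)), Q) = Mul(Add(-290, 16), -16) = Mul(-274, -16) = 4384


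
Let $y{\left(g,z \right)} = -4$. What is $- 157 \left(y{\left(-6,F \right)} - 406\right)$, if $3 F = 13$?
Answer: $64370$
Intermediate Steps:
$F = \frac{13}{3}$ ($F = \frac{1}{3} \cdot 13 = \frac{13}{3} \approx 4.3333$)
$- 157 \left(y{\left(-6,F \right)} - 406\right) = - 157 \left(-4 - 406\right) = \left(-157\right) \left(-410\right) = 64370$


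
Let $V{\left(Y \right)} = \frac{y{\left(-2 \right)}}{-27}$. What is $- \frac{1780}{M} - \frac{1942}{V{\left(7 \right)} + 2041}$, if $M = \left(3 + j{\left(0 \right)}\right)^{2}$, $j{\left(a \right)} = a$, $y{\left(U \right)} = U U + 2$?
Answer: $- \frac{32850562}{165303} \approx -198.73$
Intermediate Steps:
$y{\left(U \right)} = 2 + U^{2}$ ($y{\left(U \right)} = U^{2} + 2 = 2 + U^{2}$)
$V{\left(Y \right)} = - \frac{2}{9}$ ($V{\left(Y \right)} = \frac{2 + \left(-2\right)^{2}}{-27} = \left(2 + 4\right) \left(- \frac{1}{27}\right) = 6 \left(- \frac{1}{27}\right) = - \frac{2}{9}$)
$M = 9$ ($M = \left(3 + 0\right)^{2} = 3^{2} = 9$)
$- \frac{1780}{M} - \frac{1942}{V{\left(7 \right)} + 2041} = - \frac{1780}{9} - \frac{1942}{- \frac{2}{9} + 2041} = \left(-1780\right) \frac{1}{9} - \frac{1942}{\frac{18367}{9}} = - \frac{1780}{9} - \frac{17478}{18367} = - \frac{32850562}{165303}$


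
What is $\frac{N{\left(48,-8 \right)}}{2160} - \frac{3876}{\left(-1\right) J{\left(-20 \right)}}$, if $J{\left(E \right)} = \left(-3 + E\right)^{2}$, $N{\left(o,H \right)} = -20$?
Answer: $\frac{418079}{57132} \approx 7.3178$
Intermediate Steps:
$\frac{N{\left(48,-8 \right)}}{2160} - \frac{3876}{\left(-1\right) J{\left(-20 \right)}} = - \frac{20}{2160} - \frac{3876}{\left(-1\right) \left(-3 - 20\right)^{2}} = \left(-20\right) \frac{1}{2160} - \frac{3876}{\left(-1\right) \left(-23\right)^{2}} = - \frac{1}{108} - \frac{3876}{\left(-1\right) 529} = - \frac{1}{108} - \frac{3876}{-529} = - \frac{1}{108} - - \frac{3876}{529} = - \frac{1}{108} + \frac{3876}{529} = \frac{418079}{57132}$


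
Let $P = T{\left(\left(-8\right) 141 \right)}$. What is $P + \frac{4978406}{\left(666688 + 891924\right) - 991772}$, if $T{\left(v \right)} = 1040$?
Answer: $\frac{297246003}{283420} \approx 1048.8$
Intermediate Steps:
$P = 1040$
$P + \frac{4978406}{\left(666688 + 891924\right) - 991772} = 1040 + \frac{4978406}{\left(666688 + 891924\right) - 991772} = 1040 + \frac{4978406}{1558612 - 991772} = 1040 + \frac{4978406}{566840} = 1040 + 4978406 \cdot \frac{1}{566840} = 1040 + \frac{2489203}{283420} = \frac{297246003}{283420}$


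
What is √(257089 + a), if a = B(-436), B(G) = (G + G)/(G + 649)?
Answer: √11663685105/213 ≈ 507.04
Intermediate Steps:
B(G) = 2*G/(649 + G) (B(G) = (2*G)/(649 + G) = 2*G/(649 + G))
a = -872/213 (a = 2*(-436)/(649 - 436) = 2*(-436)/213 = 2*(-436)*(1/213) = -872/213 ≈ -4.0939)
√(257089 + a) = √(257089 - 872/213) = √(54759085/213) = √11663685105/213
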